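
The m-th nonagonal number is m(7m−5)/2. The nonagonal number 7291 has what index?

46

Set n(7n−5)/2 = 7291, giving 7n² − 5n − 14582 = 0.
The discriminant is 25 + 56·7291 = 408321, and √408321 = 639.
So n = (5 + 639) / 14 = 644/14 = 46.
Check: 46·(7·46 − 5)/2 = 7291. ✓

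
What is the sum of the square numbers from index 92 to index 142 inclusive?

709189

Σ_{i=92}^{142} i² = 964535 − 255346 = 709189.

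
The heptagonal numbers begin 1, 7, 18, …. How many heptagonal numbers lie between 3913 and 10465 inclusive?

The n-th heptagonal number is n(5n−3)/2.
Smallest index with value ≥ 3913: n = 40 (giving 3940).
Largest index with value ≤ 10465: n = 65 (giving 10465).
Indices 40 through 65: 26 terms.

26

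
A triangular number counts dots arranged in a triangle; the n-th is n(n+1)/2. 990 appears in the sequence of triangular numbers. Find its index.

44

Set n(n+1)/2 = 990, giving n² + n − 1980 = 0.
So n = (-1 + 89) / 2 = 88/2 = 44.
Check: 44·45/2 = 990. ✓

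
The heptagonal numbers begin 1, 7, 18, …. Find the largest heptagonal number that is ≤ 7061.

Solve n(5n−3)/2 ≤ 7061 for integer n.
n = 53 gives 6943 ≤ 7061, while n = 54 gives 7209 > 7061; so the answer is 6943.

6943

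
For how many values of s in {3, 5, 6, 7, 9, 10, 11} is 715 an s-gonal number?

2

s = 3: P(3, 37) = 703 and P(3, 38) = 741; 715 is not s-gonal.
s = 5: P(5, 22) = 715. ✓
s = 6: P(6, 19) = 703 and P(6, 20) = 780; 715 is not s-gonal.
s = 7: P(7, 17) = 697 and P(7, 18) = 783; 715 is not s-gonal.
s = 9: P(9, 14) = 651 and P(9, 15) = 750; 715 is not s-gonal.
s = 10: P(10, 13) = 637 and P(10, 14) = 742; 715 is not s-gonal.
s = 11: P(11, 13) = 715. ✓
Hits: s ∈ {5, 11} → 2.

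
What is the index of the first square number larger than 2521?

Solve n² > 2521 for integer n.
The largest n with value ≤ 2521 is 50 (since 2500 ≤ 2521 < 2601), so the first above is n = 51, value 2601.

51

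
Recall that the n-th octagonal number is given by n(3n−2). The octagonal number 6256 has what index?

46

Set n(3n−2) = 6256, giving 3n² − 2n − 6256 = 0.
So n = (2 + 274) / 6 = 276/6 = 46.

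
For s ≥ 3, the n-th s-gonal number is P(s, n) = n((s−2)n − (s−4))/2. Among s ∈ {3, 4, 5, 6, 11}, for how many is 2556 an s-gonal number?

s = 3: P(3, 71) = 2556. ✓
s = 4: P(4, 50) = 2500 and P(4, 51) = 2601; 2556 is not s-gonal.
s = 5: P(5, 41) = 2501 and P(5, 42) = 2625; 2556 is not s-gonal.
s = 6: P(6, 36) = 2556. ✓
s = 11: P(11, 24) = 2508 and P(11, 25) = 2725; 2556 is not s-gonal.
Hits: s ∈ {3, 6} → 2.

2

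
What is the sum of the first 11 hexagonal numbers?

946

Σ i(2i−1) = 2Σi² − Σi over i = 1..11.
Σi = 66 and Σi² = 506.
2·506 − 1·66 = 946.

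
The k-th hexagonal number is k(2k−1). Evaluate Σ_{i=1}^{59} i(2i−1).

138650

Σ i(2i−1) = 2Σi² − Σi over i = 1..59.
Σi = 1770 and Σi² = 70210.
2·70210 − 1·1770 = 138650.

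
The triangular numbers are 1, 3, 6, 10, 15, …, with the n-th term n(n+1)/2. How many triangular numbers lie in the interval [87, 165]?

The n-th triangular number is n(n+1)/2.
Smallest index with value ≥ 87: n = 13 (giving 91).
Largest index with value ≤ 165: n = 17 (giving 153).
Indices 13 through 17: 5 terms.

5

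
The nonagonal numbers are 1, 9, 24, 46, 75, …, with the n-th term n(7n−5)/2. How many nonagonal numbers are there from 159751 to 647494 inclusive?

217

The n-th nonagonal number is n(7n−5)/2.
Smallest index with value ≥ 159751: n = 214 (giving 159751).
Largest index with value ≤ 647494: n = 430 (giving 646075).
Indices 214 through 430: 217 terms.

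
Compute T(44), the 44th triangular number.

990

The 44th triangular number is n(n+1)/2 with n = 44.
44·45/2 = 1980/2 = 990.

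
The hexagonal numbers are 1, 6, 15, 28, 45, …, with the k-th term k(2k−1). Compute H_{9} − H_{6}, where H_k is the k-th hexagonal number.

9·(2·9 − 1) = 153 and 6·(2·6 − 1) = 66.
Difference: 153 − 66 = 87.

87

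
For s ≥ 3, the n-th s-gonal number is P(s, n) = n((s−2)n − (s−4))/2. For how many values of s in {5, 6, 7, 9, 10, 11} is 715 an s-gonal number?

2

s = 5: P(5, 22) = 715. ✓
s = 6: P(6, 19) = 703 and P(6, 20) = 780; 715 is not s-gonal.
s = 7: P(7, 17) = 697 and P(7, 18) = 783; 715 is not s-gonal.
s = 9: P(9, 14) = 651 and P(9, 15) = 750; 715 is not s-gonal.
s = 10: P(10, 13) = 637 and P(10, 14) = 742; 715 is not s-gonal.
s = 11: P(11, 13) = 715. ✓
Hits: s ∈ {5, 11} → 2.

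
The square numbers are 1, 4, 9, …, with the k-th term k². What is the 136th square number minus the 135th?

271

n² − (n−1)² = 2n − 1, so 136² − 135² = 2·136 − 1 = 271.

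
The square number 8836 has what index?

94

We need n² = 8836, so n = √8836 = 94.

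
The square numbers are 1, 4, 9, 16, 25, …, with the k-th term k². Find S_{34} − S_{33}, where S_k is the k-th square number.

67

n² − (n−1)² = 2n − 1, so 34² − 33² = 2·34 − 1 = 67.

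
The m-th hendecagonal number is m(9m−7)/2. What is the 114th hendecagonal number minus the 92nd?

114·(9·114 − 7)/2 = 58083 and 92·(9·92 − 7)/2 = 37766.
Difference: 58083 − 37766 = 20317.

20317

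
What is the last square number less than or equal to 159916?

Solve n² ≤ 159916 for integer n.
n = 399 gives 159201 ≤ 159916, while n = 400 gives 160000 > 159916; so the answer is 159201.

159201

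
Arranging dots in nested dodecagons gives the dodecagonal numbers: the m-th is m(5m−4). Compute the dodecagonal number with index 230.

263580

The 230th dodecagonal number is n(5n−4) with n = 230.
230·(5·230 − 4) = 230·1146 = 263580.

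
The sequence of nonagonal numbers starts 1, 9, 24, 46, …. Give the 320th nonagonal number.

357600

The 320th nonagonal number is n(7n−5)/2 with n = 320.
320·(7·320 − 5)/2 = 320·2235/2 = 357600.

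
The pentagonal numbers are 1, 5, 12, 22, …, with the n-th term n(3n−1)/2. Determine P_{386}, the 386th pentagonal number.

223301

The 386th pentagonal number is n(3n−1)/2 with n = 386.
386·(3·386 − 1)/2 = 386·1157/2 = 223301.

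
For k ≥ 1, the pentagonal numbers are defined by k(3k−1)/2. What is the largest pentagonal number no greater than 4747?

Solve n(3n−1)/2 ≤ 4747 for integer n.
n = 56 gives 4676 ≤ 4747, while n = 57 gives 4845 > 4747; so the answer is 4676.

4676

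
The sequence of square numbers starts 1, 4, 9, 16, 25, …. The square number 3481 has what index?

We need n² = 3481, so n = √3481 = 59.

59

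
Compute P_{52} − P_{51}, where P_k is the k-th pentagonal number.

Consecutive pentagonal numbers differ by 3n − 2: here 3·52 − 2 = 154.

154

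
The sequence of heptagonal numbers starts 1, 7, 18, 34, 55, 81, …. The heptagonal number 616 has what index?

Set n(5n−3)/2 = 616, giving 5n² − 3n − 1232 = 0.
The discriminant is 9 + 40·616 = 24649, and √24649 = 157.
So n = (3 + 157) / 10 = 160/10 = 16.

16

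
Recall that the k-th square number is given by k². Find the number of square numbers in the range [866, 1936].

The n-th square number is n².
Smallest index with value ≥ 866: n = 30 (giving 900).
Largest index with value ≤ 1936: n = 44 (giving 1936).
Indices 30 through 44: 15 terms.

15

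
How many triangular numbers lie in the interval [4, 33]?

5

The n-th triangular number is n(n+1)/2.
Smallest index with value ≥ 4: n = 3 (giving 6).
Largest index with value ≤ 33: n = 7 (giving 28).
Indices 3 through 7: 5 terms.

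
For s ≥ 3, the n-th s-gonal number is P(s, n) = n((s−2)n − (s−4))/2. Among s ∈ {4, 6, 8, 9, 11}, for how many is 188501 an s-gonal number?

1

s = 4: P(4, 434) = 188356 and P(4, 435) = 189225; 188501 is not s-gonal.
s = 6: P(6, 307) = 188191 and P(6, 308) = 189420; 188501 is not s-gonal.
s = 8: P(8, 251) = 188501. ✓
s = 9: P(9, 232) = 187804 and P(9, 233) = 189429; 188501 is not s-gonal.
s = 11: P(11, 205) = 188395 and P(11, 206) = 190241; 188501 is not s-gonal.
Hits: s ∈ {8} → 1.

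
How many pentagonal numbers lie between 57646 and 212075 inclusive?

180

The n-th pentagonal number is n(3n−1)/2.
Smallest index with value ≥ 57646: n = 197 (giving 58115).
Largest index with value ≤ 212075: n = 376 (giving 211876).
Indices 197 through 376: 180 terms.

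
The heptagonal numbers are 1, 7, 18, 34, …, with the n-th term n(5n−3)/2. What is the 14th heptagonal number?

The 14th heptagonal number is n(5n−3)/2 with n = 14.
14·(5·14 − 3)/2 = 14·67/2 = 469.

469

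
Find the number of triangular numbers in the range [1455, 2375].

15

The n-th triangular number is n(n+1)/2.
Smallest index with value ≥ 1455: n = 54 (giving 1485).
Largest index with value ≤ 2375: n = 68 (giving 2346).
Indices 54 through 68: 15 terms.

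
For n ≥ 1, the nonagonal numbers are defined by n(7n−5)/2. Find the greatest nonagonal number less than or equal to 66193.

65349

Solve n(7n−5)/2 ≤ 66193 for integer n.
n = 137 gives 65349 ≤ 66193, while n = 138 gives 66309 > 66193; so the answer is 65349.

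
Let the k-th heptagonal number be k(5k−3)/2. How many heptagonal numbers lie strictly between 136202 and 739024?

The n-th heptagonal number is n(5n−3)/2.
Smallest index with value > 136202: n = 234 (giving 136539).
Largest index with value < 739024: n = 543 (giving 736308).
Indices 234 through 543: 310 terms.

310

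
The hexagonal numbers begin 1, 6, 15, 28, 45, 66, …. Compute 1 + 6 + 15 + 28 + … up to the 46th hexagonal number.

Σ i(2i−1) = 2Σi² − Σi over i = 1..46.
Σi = 1081 and Σi² = 33511.
2·33511 − 1·1081 = 65941.

65941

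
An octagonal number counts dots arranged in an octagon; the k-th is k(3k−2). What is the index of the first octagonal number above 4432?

Solve n(3n−2) > 4432 for integer n.
The largest n with value ≤ 4432 is 38 (since 4256 ≤ 4432 < 4485), so the first above is n = 39, value 4485.

39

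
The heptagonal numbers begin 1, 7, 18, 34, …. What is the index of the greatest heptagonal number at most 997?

Solve n(5n−3)/2 ≤ 997 for integer n.
n = 20 gives 970 ≤ 997, while n = 21 gives 1071 > 997; so the answer is index 20.

20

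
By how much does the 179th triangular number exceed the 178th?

Consecutive triangular numbers differ by n: T_{179} − T_{178} = 179.

179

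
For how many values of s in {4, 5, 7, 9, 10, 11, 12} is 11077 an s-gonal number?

s = 4: P(4, 105) = 11025 and P(4, 106) = 11236; 11077 is not s-gonal.
s = 5: P(5, 86) = 11051 and P(5, 87) = 11310; 11077 is not s-gonal.
s = 7: P(7, 66) = 10791 and P(7, 67) = 11122; 11077 is not s-gonal.
s = 9: P(9, 56) = 10836 and P(9, 57) = 11229; 11077 is not s-gonal.
s = 10: P(10, 53) = 11077. ✓
s = 11: P(11, 50) = 11075 and P(11, 51) = 11526; 11077 is not s-gonal.
s = 12: P(12, 47) = 10857 and P(12, 48) = 11328; 11077 is not s-gonal.
Hits: s ∈ {10} → 1.

1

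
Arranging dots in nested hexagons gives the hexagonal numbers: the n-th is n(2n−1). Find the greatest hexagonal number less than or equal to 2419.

Solve n(2n−1) ≤ 2419 for integer n.
n = 35 gives 2415 ≤ 2419, while n = 36 gives 2556 > 2419; so the answer is 2415.

2415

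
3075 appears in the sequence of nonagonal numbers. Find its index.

30

Set n(7n−5)/2 = 3075, giving 7n² − 5n − 6150 = 0.
The discriminant is 25 + 56·3075 = 172225, and √172225 = 415.
So n = (5 + 415) / 14 = 420/14 = 30.
Check: 30·(7·30 − 5)/2 = 3075. ✓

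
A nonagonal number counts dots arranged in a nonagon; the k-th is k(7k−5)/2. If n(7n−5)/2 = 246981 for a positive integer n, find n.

266

Set n(7n−5)/2 = 246981, giving 7n² − 5n − 493962 = 0.
The discriminant is 25 + 56·246981 = 13830961, and √13830961 = 3719.
So n = (5 + 3719) / 14 = 3724/14 = 266.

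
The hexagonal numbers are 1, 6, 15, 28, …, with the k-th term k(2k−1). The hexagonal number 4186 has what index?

Set n(2n−1) = 4186, giving 2n² − n − 4186 = 0.
So n = (1 + 183) / 4 = 184/4 = 46.
Check: 46·(2·46 − 1) = 4186. ✓

46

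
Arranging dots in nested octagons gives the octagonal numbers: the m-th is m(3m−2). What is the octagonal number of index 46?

The 46th octagonal number is n(3n−2) with n = 46.
46·(3·46 − 2) = 46·136 = 6256.

6256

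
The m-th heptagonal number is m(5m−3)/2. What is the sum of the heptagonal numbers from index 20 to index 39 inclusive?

Σ i(5i−3)/2 = (5Σi² − 3Σi) / 2 over i = 20..39.
Σi = 780 − 190 = 590 and Σi² = 20540 − 2470 = 18070.
(5·18070 − 3·590) / 2 = 88580/2 = 44290.

44290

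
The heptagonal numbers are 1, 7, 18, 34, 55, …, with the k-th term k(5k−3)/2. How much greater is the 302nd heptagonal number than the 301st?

Consecutive heptagonal numbers differ by 5n − 4: here 5·302 − 4 = 1506.

1506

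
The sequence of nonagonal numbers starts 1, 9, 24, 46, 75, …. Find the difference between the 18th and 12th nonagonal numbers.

18·(7·18 − 5)/2 = 1089 and 12·(7·12 − 5)/2 = 474.
Difference: 1089 − 474 = 615.

615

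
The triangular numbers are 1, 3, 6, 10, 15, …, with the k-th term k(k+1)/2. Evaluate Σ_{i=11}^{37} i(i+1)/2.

Σ i(i+1)/2 = (Σi² + Σi) / 2 over i = 11..37.
Σi = 703 − 55 = 648 and Σi² = 17575 − 385 = 17190.
(1·17190 + 1·648) / 2 = 17838/2 = 8919.

8919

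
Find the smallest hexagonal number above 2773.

Solve n(2n−1) > 2773 for integer n.
The largest n with value ≤ 2773 is 37 (since 2701 ≤ 2773 < 2850), so the first above is n = 38, value 2850.

2850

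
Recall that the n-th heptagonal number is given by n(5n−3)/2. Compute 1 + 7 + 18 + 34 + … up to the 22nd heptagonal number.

Σ i(5i−3)/2 = (5Σi² − 3Σi) / 2 over i = 1..22.
Σi = 253 and Σi² = 3795.
(5·3795 − 3·253) / 2 = 18216/2 = 9108.

9108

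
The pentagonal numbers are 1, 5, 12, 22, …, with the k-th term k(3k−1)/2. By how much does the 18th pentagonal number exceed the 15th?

147

18·(3·18 − 1)/2 = 477 and 15·(3·15 − 1)/2 = 330.
Difference: 477 − 330 = 147.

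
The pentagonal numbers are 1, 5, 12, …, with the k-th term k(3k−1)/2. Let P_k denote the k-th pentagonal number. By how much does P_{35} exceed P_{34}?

103

Consecutive pentagonal numbers differ by 3n − 2: here 3·35 − 2 = 103.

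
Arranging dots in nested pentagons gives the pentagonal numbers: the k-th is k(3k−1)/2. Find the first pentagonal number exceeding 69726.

69876

Solve n(3n−1)/2 > 69726 for integer n.
The largest n with value ≤ 69726 is 215 (since 69230 ≤ 69726 < 69876), so the first above is n = 216, value 69876.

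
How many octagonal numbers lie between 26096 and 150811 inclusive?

The n-th octagonal number is n(3n−2).
Smallest index with value ≥ 26096: n = 94 (giving 26320).
Largest index with value ≤ 150811: n = 224 (giving 150080).
Indices 94 through 224: 131 terms.

131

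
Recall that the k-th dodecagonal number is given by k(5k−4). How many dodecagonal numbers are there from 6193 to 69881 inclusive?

83

The n-th dodecagonal number is n(5n−4).
Smallest index with value ≥ 6193: n = 36 (giving 6336).
Largest index with value ≤ 69881: n = 118 (giving 69148).
Indices 36 through 118: 83 terms.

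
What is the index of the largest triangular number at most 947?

43

Solve n(n+1)/2 ≤ 947 for integer n.
n = 43 gives 946 ≤ 947, while n = 44 gives 990 > 947; so the answer is index 43.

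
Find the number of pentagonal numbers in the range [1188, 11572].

60

The n-th pentagonal number is n(3n−1)/2.
Smallest index with value ≥ 1188: n = 29 (giving 1247).
Largest index with value ≤ 11572: n = 88 (giving 11572).
Indices 29 through 88: 60 terms.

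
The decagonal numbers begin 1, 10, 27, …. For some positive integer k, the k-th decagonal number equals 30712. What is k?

88

Set n(4n−3) = 30712, giving 4n² − 3n − 30712 = 0.
The discriminant is 9 + 16·30712 = 491401, and √491401 = 701.
So n = (3 + 701) / 8 = 704/8 = 88.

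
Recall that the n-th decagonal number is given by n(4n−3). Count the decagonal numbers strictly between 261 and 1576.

The n-th decagonal number is n(4n−3).
Smallest index with value > 261: n = 9 (giving 297).
Largest index with value < 1576: n = 20 (giving 1540).
Indices 9 through 20: 12 terms.

12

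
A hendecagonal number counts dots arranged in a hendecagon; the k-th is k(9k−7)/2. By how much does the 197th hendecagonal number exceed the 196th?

Consecutive hendecagonal numbers differ by 9n − 8: here 9·197 − 8 = 1765.

1765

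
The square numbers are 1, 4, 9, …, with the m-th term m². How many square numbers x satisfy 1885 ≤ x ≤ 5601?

The n-th square number is n².
Smallest index with value ≥ 1885: n = 44 (giving 1936).
Largest index with value ≤ 5601: n = 74 (giving 5476).
Indices 44 through 74: 31 terms.

31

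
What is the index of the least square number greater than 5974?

Solve n² > 5974 for integer n.
The largest n with value ≤ 5974 is 77 (since 5929 ≤ 5974 < 6084), so the first above is n = 78, value 6084.

78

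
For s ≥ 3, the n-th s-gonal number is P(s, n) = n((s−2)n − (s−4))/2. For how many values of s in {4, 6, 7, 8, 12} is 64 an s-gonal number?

s = 4: P(4, 8) = 64. ✓
s = 6: P(6, 5) = 45 and P(6, 6) = 66; 64 is not s-gonal.
s = 7: P(7, 5) = 55 and P(7, 6) = 81; 64 is not s-gonal.
s = 8: P(8, 4) = 40 and P(8, 5) = 65; 64 is not s-gonal.
s = 12: P(12, 4) = 64. ✓
Hits: s ∈ {4, 12} → 2.

2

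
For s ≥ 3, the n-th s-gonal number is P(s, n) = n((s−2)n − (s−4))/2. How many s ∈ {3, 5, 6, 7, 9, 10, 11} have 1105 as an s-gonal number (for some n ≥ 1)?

s = 3: P(3, 46) = 1081 and P(3, 47) = 1128; 1105 is not s-gonal.
s = 5: P(5, 27) = 1080 and P(5, 28) = 1162; 1105 is not s-gonal.
s = 6: P(6, 23) = 1035 and P(6, 24) = 1128; 1105 is not s-gonal.
s = 7: P(7, 21) = 1071 and P(7, 22) = 1177; 1105 is not s-gonal.
s = 9: P(9, 18) = 1089 and P(9, 19) = 1216; 1105 is not s-gonal.
s = 10: P(10, 17) = 1105. ✓
s = 11: P(11, 16) = 1096 and P(11, 17) = 1241; 1105 is not s-gonal.
Hits: s ∈ {10} → 1.

1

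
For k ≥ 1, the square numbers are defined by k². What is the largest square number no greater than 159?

144

Solve n² ≤ 159 for integer n.
n = 12 gives 144 ≤ 159, while n = 13 gives 169 > 159; so the answer is 144.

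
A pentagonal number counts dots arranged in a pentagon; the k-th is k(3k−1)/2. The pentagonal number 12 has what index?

Set n(3n−1)/2 = 12, giving 3n² − n − 24 = 0.
The discriminant is 1 + 24·12 = 289, and √289 = 17.
So n = (1 + 17) / 6 = 18/6 = 3.

3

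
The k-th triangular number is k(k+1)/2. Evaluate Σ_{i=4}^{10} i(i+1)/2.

Σ i(i+1)/2 = (Σi² + Σi) / 2 over i = 4..10.
Σi = 55 − 6 = 49 and Σi² = 385 − 14 = 371.
(1·371 + 1·49) / 2 = 420/2 = 210.

210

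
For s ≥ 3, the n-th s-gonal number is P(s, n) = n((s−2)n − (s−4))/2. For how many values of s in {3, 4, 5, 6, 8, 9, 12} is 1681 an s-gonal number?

s = 3: P(3, 57) = 1653 and P(3, 58) = 1711; 1681 is not s-gonal.
s = 4: P(4, 41) = 1681. ✓
s = 5: P(5, 33) = 1617 and P(5, 34) = 1717; 1681 is not s-gonal.
s = 6: P(6, 29) = 1653 and P(6, 30) = 1770; 1681 is not s-gonal.
s = 8: P(8, 24) = 1680 and P(8, 25) = 1825; 1681 is not s-gonal.
s = 9: P(9, 22) = 1639 and P(9, 23) = 1794; 1681 is not s-gonal.
s = 12: P(12, 18) = 1548 and P(12, 19) = 1729; 1681 is not s-gonal.
Hits: s ∈ {4} → 1.

1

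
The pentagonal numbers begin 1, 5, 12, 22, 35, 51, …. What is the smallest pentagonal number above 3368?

3432

Solve n(3n−1)/2 > 3368 for integer n.
The largest n with value ≤ 3368 is 47 (since 3290 ≤ 3368 < 3432), so the first above is n = 48, value 3432.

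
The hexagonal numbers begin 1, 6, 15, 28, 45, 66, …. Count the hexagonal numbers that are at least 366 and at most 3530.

The n-th hexagonal number is n(2n−1).
Smallest index with value ≥ 366: n = 14 (giving 378).
Largest index with value ≤ 3530: n = 42 (giving 3486).
Indices 14 through 42: 29 terms.

29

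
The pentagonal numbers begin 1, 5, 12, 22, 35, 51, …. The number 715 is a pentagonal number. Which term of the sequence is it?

22

Set n(3n−1)/2 = 715, giving 3n² − n − 1430 = 0.
The discriminant is 1 + 24·715 = 17161, and √17161 = 131.
So n = (1 + 131) / 6 = 132/6 = 22.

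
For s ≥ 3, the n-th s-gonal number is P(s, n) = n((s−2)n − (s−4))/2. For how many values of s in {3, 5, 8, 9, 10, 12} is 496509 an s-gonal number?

s = 3: P(3, 996) = 496506 and P(3, 997) = 497503; 496509 is not s-gonal.
s = 5: P(5, 575) = 495650 and P(5, 576) = 497376; 496509 is not s-gonal.
s = 8: P(8, 407) = 496133 and P(8, 408) = 498576; 496509 is not s-gonal.
s = 9: P(9, 377) = 496509. ✓
s = 10: P(10, 352) = 494560 and P(10, 353) = 497377; 496509 is not s-gonal.
s = 12: P(12, 315) = 494865 and P(12, 316) = 498016; 496509 is not s-gonal.
Hits: s ∈ {9} → 1.

1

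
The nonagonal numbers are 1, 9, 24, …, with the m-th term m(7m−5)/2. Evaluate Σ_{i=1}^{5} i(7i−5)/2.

155

Σ i(7i−5)/2 = (7Σi² − 5Σi) / 2 over i = 1..5.
Σi = 15 and Σi² = 55.
(7·55 − 5·15) / 2 = 310/2 = 155.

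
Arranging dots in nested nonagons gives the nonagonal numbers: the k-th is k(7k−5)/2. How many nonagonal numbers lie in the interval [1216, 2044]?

6

The n-th nonagonal number is n(7n−5)/2.
Smallest index with value ≥ 1216: n = 19 (giving 1216).
Largest index with value ≤ 2044: n = 24 (giving 1956).
Indices 19 through 24: 6 terms.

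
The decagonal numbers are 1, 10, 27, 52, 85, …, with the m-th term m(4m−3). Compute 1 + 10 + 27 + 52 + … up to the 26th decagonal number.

23751

Σ i(4i−3) = 4Σi² − 3Σi over i = 1..26.
Σi = 351 and Σi² = 6201.
4·6201 − 3·351 = 23751.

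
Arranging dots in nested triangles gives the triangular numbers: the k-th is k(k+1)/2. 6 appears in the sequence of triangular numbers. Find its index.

3

Set n(n+1)/2 = 6, giving n² + n − 12 = 0.
So n = (-1 + 7) / 2 = 6/2 = 3.
Check: 3·4/2 = 6. ✓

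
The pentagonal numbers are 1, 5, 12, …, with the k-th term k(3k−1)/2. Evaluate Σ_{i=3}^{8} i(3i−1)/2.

282

Σ i(3i−1)/2 = (3Σi² − Σi) / 2 over i = 3..8.
Σi = 36 − 3 = 33 and Σi² = 204 − 5 = 199.
(3·199 − 1·33) / 2 = 564/2 = 282.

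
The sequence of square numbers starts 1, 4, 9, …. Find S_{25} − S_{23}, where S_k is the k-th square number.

96

25² = 625 and 23² = 529.
Difference: 625 − 529 = 96.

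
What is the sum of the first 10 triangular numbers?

220

Σ i(i+1)/2 = (Σi² + Σi) / 2 over i = 1..10.
Σi = 55 and Σi² = 385.
(1·385 + 1·55) / 2 = 440/2 = 220.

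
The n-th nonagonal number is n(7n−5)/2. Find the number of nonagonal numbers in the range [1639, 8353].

28

The n-th nonagonal number is n(7n−5)/2.
Smallest index with value ≥ 1639: n = 22 (giving 1639).
Largest index with value ≤ 8353: n = 49 (giving 8281).
Indices 22 through 49: 28 terms.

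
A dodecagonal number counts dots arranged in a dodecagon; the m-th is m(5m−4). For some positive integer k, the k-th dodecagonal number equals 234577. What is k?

217

Set n(5n−4) = 234577, giving 5n² − 4n − 234577 = 0.
So n = (4 + 2166) / 10 = 2170/10 = 217.
Check: 217·(5·217 − 4) = 234577. ✓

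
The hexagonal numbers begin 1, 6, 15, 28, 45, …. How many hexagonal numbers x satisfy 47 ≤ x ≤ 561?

The n-th hexagonal number is n(2n−1).
Smallest index with value ≥ 47: n = 6 (giving 66).
Largest index with value ≤ 561: n = 17 (giving 561).
Indices 6 through 17: 12 terms.

12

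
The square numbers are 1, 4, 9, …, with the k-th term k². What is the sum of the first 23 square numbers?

Σ_{i=1}^{23} i² = 23·24·47/6 = 4324.

4324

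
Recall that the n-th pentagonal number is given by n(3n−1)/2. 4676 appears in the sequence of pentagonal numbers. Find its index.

Set n(3n−1)/2 = 4676, giving 3n² − n − 9352 = 0.
The discriminant is 1 + 24·4676 = 112225, and √112225 = 335.
So n = (1 + 335) / 6 = 336/6 = 56.
Check: 56·(3·56 − 1)/2 = 4676. ✓

56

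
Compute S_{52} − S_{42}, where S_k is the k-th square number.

940

52² = 2704 and 42² = 1764.
Difference: 2704 − 1764 = 940.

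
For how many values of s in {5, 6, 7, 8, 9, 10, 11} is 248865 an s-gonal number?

1

s = 5: P(5, 407) = 248270 and P(5, 408) = 249492; 248865 is not s-gonal.
s = 6: P(6, 353) = 248865. ✓
s = 7: P(7, 315) = 247590 and P(7, 316) = 249166; 248865 is not s-gonal.
s = 8: P(8, 288) = 248256 and P(8, 289) = 249985; 248865 is not s-gonal.
s = 9: P(9, 267) = 248844 and P(9, 268) = 250714; 248865 is not s-gonal.
s = 10: P(10, 249) = 247257 and P(10, 250) = 249250; 248865 is not s-gonal.
s = 11: P(11, 235) = 247690 and P(11, 236) = 249806; 248865 is not s-gonal.
Hits: s ∈ {6} → 1.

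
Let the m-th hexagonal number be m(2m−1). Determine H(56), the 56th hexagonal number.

56·(2·56 − 1) = 56·111 = 6216.

6216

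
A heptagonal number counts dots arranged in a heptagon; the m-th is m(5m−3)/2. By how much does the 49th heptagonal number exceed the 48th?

241

Consecutive heptagonal numbers differ by 5n − 4: here 5·49 − 4 = 241.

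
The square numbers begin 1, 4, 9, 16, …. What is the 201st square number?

40401

The 201st square number is n² with n = 201.
201² = 40401.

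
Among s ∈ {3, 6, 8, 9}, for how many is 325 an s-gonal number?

3

s = 3: P(3, 25) = 325. ✓
s = 6: P(6, 13) = 325. ✓
s = 8: P(8, 10) = 280 and P(8, 11) = 341; 325 is not s-gonal.
s = 9: P(9, 10) = 325. ✓
Hits: s ∈ {3, 6, 9} → 3.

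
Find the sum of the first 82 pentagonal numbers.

279046

Σ i(3i−1)/2 = (3Σi² − Σi) / 2 over i = 1..82.
Σi = 3403 and Σi² = 187165.
(3·187165 − 1·3403) / 2 = 558092/2 = 279046.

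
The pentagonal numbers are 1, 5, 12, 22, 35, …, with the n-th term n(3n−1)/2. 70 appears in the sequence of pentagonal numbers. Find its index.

7

Set n(3n−1)/2 = 70, giving 3n² − n − 140 = 0.
The discriminant is 1 + 24·70 = 1681, and √1681 = 41.
So n = (1 + 41) / 6 = 42/6 = 7.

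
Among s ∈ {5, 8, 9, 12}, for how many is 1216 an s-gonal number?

s = 5: P(5, 28) = 1162 and P(5, 29) = 1247; 1216 is not s-gonal.
s = 8: P(8, 20) = 1160 and P(8, 21) = 1281; 1216 is not s-gonal.
s = 9: P(9, 19) = 1216. ✓
s = 12: P(12, 16) = 1216. ✓
Hits: s ∈ {9, 12} → 2.

2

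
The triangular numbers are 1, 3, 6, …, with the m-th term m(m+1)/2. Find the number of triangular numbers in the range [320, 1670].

33

The n-th triangular number is n(n+1)/2.
Smallest index with value ≥ 320: n = 25 (giving 325).
Largest index with value ≤ 1670: n = 57 (giving 1653).
Indices 25 through 57: 33 terms.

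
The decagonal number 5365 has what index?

Set n(4n−3) = 5365, giving 4n² − 3n − 5365 = 0.
The discriminant is 9 + 16·5365 = 85849, and √85849 = 293.
So n = (3 + 293) / 8 = 296/8 = 37.
Check: 37·(4·37 − 3) = 5365. ✓

37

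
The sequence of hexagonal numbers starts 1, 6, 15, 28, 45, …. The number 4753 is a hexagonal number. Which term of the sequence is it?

49

Set n(2n−1) = 4753, giving 2n² − n − 4753 = 0.
The discriminant is 1 + 8·4753 = 38025, and √38025 = 195.
So n = (1 + 195) / 4 = 196/4 = 49.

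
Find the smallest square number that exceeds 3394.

Solve n² > 3394 for integer n.
The largest n with value ≤ 3394 is 58 (since 3364 ≤ 3394 < 3481), so the first above is n = 59, value 3481.

3481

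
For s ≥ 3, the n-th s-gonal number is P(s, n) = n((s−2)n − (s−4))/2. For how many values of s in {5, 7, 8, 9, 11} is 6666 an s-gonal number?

s = 5: P(5, 66) = 6501 and P(5, 67) = 6700; 6666 is not s-gonal.
s = 7: P(7, 51) = 6426 and P(7, 52) = 6682; 6666 is not s-gonal.
s = 8: P(8, 47) = 6533 and P(8, 48) = 6816; 6666 is not s-gonal.
s = 9: P(9, 44) = 6666. ✓
s = 11: P(11, 38) = 6365 and P(11, 39) = 6708; 6666 is not s-gonal.
Hits: s ∈ {9} → 1.

1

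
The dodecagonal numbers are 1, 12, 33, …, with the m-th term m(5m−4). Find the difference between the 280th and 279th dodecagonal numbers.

2791

Consecutive dodecagonal numbers differ by 10n − 9: here 10·280 − 9 = 2791.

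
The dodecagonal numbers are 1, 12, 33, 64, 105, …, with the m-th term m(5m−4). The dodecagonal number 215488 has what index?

Set n(5n−4) = 215488, giving 5n² − 4n − 215488 = 0.
So n = (4 + 2076) / 10 = 2080/10 = 208.

208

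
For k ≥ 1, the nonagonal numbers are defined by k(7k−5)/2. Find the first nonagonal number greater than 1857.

1956

Solve n(7n−5)/2 > 1857 for integer n.
The largest n with value ≤ 1857 is 23 (since 1794 ≤ 1857 < 1956), so the first above is n = 24, value 1956.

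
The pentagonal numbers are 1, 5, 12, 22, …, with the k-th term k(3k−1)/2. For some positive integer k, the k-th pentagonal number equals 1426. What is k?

Set n(3n−1)/2 = 1426, giving 3n² − n − 2852 = 0.
The discriminant is 1 + 24·1426 = 34225, and √34225 = 185.
So n = (1 + 185) / 6 = 186/6 = 31.
Check: 31·(3·31 − 1)/2 = 1426. ✓

31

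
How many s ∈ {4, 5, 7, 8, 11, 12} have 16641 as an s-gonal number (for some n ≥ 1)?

s = 4: P(4, 129) = 16641. ✓
s = 5: P(5, 105) = 16485 and P(5, 106) = 16801; 16641 is not s-gonal.
s = 7: P(7, 81) = 16281 and P(7, 82) = 16687; 16641 is not s-gonal.
s = 8: P(8, 74) = 16280 and P(8, 75) = 16725; 16641 is not s-gonal.
s = 11: P(11, 61) = 16531 and P(11, 62) = 17081; 16641 is not s-gonal.
s = 12: P(12, 58) = 16588 and P(12, 59) = 17169; 16641 is not s-gonal.
Hits: s ∈ {4} → 1.

1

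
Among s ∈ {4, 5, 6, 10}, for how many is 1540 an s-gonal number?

2

s = 4: P(4, 39) = 1521 and P(4, 40) = 1600; 1540 is not s-gonal.
s = 5: P(5, 32) = 1520 and P(5, 33) = 1617; 1540 is not s-gonal.
s = 6: P(6, 28) = 1540. ✓
s = 10: P(10, 20) = 1540. ✓
Hits: s ∈ {6, 10} → 2.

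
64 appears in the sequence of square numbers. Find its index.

We need n² = 64, so n = √64 = 8.

8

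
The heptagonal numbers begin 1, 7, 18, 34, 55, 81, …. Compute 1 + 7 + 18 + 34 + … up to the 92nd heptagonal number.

Σ i(5i−3)/2 = (5Σi² − 3Σi) / 2 over i = 1..92.
Σi = 4278 and Σi² = 263810.
(5·263810 − 3·4278) / 2 = 1306216/2 = 653108.

653108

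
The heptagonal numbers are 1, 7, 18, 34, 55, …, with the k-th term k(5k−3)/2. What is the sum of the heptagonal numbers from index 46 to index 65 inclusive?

154010

Σ i(5i−3)/2 = (5Σi² − 3Σi) / 2 over i = 46..65.
Σi = 2145 − 1035 = 1110 and Σi² = 93665 − 31395 = 62270.
(5·62270 − 3·1110) / 2 = 308020/2 = 154010.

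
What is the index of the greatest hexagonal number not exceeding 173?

9

Solve n(2n−1) ≤ 173 for integer n.
n = 9 gives 153 ≤ 173, while n = 10 gives 190 > 173; so the answer is index 9.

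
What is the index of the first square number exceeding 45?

Solve n² > 45 for integer n.
The largest n with value ≤ 45 is 6 (since 36 ≤ 45 < 49), so the first above is n = 7, value 49.

7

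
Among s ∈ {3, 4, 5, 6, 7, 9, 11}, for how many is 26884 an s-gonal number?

s = 3: P(3, 231) = 26796 and P(3, 232) = 27028; 26884 is not s-gonal.
s = 4: P(4, 163) = 26569 and P(4, 164) = 26896; 26884 is not s-gonal.
s = 5: P(5, 134) = 26867 and P(5, 135) = 27270; 26884 is not s-gonal.
s = 6: P(6, 116) = 26796 and P(6, 117) = 27261; 26884 is not s-gonal.
s = 7: P(7, 104) = 26884. ✓
s = 9: P(9, 88) = 26884. ✓
s = 11: P(11, 77) = 26411 and P(11, 78) = 27105; 26884 is not s-gonal.
Hits: s ∈ {7, 9} → 2.

2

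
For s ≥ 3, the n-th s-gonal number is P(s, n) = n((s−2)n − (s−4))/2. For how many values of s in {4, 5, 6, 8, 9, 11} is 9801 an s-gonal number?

2

s = 4: P(4, 99) = 9801. ✓
s = 5: P(5, 81) = 9801. ✓
s = 6: P(6, 70) = 9730 and P(6, 71) = 10011; 9801 is not s-gonal.
s = 8: P(8, 57) = 9633 and P(8, 58) = 9976; 9801 is not s-gonal.
s = 9: P(9, 53) = 9699 and P(9, 54) = 10071; 9801 is not s-gonal.
s = 11: P(11, 47) = 9776 and P(11, 48) = 10200; 9801 is not s-gonal.
Hits: s ∈ {4, 5} → 2.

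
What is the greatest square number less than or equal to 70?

64

Solve n² ≤ 70 for integer n.
n = 8 gives 64 ≤ 70, while n = 9 gives 81 > 70; so the answer is 64.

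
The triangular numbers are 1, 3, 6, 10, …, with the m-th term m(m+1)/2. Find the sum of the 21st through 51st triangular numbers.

21886

Σ i(i+1)/2 = (Σi² + Σi) / 2 over i = 21..51.
Σi = 1326 − 210 = 1116 and Σi² = 45526 − 2870 = 42656.
(1·42656 + 1·1116) / 2 = 43772/2 = 21886.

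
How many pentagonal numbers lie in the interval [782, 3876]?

The n-th pentagonal number is n(3n−1)/2.
Smallest index with value ≥ 782: n = 23 (giving 782).
Largest index with value ≤ 3876: n = 51 (giving 3876).
Indices 23 through 51: 29 terms.

29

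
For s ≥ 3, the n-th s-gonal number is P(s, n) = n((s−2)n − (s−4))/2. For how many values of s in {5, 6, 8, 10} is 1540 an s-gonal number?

2

s = 5: P(5, 32) = 1520 and P(5, 33) = 1617; 1540 is not s-gonal.
s = 6: P(6, 28) = 1540. ✓
s = 8: P(8, 22) = 1408 and P(8, 23) = 1541; 1540 is not s-gonal.
s = 10: P(10, 20) = 1540. ✓
Hits: s ∈ {6, 10} → 2.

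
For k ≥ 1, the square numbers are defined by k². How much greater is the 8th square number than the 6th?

8² = 64 and 6² = 36.
Difference: 64 − 36 = 28.

28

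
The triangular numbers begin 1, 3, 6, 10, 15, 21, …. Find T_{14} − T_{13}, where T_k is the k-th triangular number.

Consecutive triangular numbers differ by n: T_{14} − T_{13} = 14.

14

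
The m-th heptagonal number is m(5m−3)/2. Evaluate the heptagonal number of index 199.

The 199th heptagonal number is n(5n−3)/2 with n = 199.
199·(5·199 − 3)/2 = 199·992/2 = 199·496 = 98704.

98704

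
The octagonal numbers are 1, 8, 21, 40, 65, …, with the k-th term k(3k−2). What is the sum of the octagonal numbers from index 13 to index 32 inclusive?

31470

Σ i(3i−2) = 3Σi² − 2Σi over i = 13..32.
Σi = 528 − 78 = 450 and Σi² = 11440 − 650 = 10790.
3·10790 − 2·450 = 31470.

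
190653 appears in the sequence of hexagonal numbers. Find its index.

309

Set n(2n−1) = 190653, giving 2n² − n − 190653 = 0.
The discriminant is 1 + 8·190653 = 1525225, and √1525225 = 1235.
So n = (1 + 1235) / 4 = 1236/4 = 309.
Check: 309·(2·309 − 1) = 190653. ✓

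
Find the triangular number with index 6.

21

The 6th triangular number is n(n+1)/2 with n = 6.
6·7/2 = 42/2 = 21.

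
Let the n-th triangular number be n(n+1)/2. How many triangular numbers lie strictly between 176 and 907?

The n-th triangular number is n(n+1)/2.
Smallest index with value > 176: n = 19 (giving 190).
Largest index with value < 907: n = 42 (giving 903).
Indices 19 through 42: 24 terms.

24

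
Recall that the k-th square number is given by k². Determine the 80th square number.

6400

The 80th square number is n² with n = 80.
80² = 6400.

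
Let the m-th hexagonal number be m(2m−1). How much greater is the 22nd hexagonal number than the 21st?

Consecutive hexagonal numbers differ by 4n − 3: here 4·22 − 3 = 85.

85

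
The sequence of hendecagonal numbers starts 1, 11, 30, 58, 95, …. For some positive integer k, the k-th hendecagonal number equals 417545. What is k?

Set n(9n−7)/2 = 417545, giving 9n² − 7n − 835090 = 0.
The discriminant is 49 + 72·417545 = 30063289, and √30063289 = 5483.
So n = (7 + 5483) / 18 = 5490/18 = 305.
Check: 305·(9·305 − 7)/2 = 417545. ✓

305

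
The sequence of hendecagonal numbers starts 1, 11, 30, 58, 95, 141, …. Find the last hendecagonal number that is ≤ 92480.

Solve n(9n−7)/2 ≤ 92480 for integer n.
n = 143 gives 91520 ≤ 92480, while n = 144 gives 92808 > 92480; so the answer is 91520.

91520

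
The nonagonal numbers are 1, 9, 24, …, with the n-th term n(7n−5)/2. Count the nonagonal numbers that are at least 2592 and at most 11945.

31

The n-th nonagonal number is n(7n−5)/2.
Smallest index with value ≥ 2592: n = 28 (giving 2674).
Largest index with value ≤ 11945: n = 58 (giving 11629).
Indices 28 through 58: 31 terms.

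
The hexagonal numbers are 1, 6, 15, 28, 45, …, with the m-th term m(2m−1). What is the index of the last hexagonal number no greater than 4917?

49

Solve n(2n−1) ≤ 4917 for integer n.
n = 49 gives 4753 ≤ 4917, while n = 50 gives 4950 > 4917; so the answer is index 49.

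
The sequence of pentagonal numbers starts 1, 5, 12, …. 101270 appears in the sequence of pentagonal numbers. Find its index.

260

Set n(3n−1)/2 = 101270, giving 3n² − n − 202540 = 0.
The discriminant is 1 + 24·101270 = 2430481, and √2430481 = 1559.
So n = (1 + 1559) / 6 = 1560/6 = 260.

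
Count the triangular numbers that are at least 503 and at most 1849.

The n-th triangular number is n(n+1)/2.
Smallest index with value ≥ 503: n = 32 (giving 528).
Largest index with value ≤ 1849: n = 60 (giving 1830).
Indices 32 through 60: 29 terms.

29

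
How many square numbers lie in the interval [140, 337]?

The n-th square number is n².
Smallest index with value ≥ 140: n = 12 (giving 144).
Largest index with value ≤ 337: n = 18 (giving 324).
Indices 12 through 18: 7 terms.

7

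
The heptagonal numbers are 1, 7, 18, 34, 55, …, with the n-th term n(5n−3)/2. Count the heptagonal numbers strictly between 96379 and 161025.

58

The n-th heptagonal number is n(5n−3)/2.
Smallest index with value > 96379: n = 197 (giving 96727).
Largest index with value < 161025: n = 254 (giving 160909).
Indices 197 through 254: 58 terms.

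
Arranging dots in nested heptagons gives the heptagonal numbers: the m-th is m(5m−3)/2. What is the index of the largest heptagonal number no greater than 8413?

Solve n(5n−3)/2 ≤ 8413 for integer n.
n = 58 gives 8323 ≤ 8413, while n = 59 gives 8614 > 8413; so the answer is index 58.

58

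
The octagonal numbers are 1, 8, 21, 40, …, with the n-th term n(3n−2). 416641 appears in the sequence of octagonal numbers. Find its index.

373

Set n(3n−2) = 416641, giving 3n² − 2n − 416641 = 0.
The discriminant is 4 + 12·416641 = 4999696, and √4999696 = 2236.
So n = (2 + 2236) / 6 = 2238/6 = 373.
Check: 373·(3·373 − 2) = 416641. ✓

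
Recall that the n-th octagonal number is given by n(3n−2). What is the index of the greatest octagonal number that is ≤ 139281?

215

Solve n(3n−2) ≤ 139281 for integer n.
n = 215 gives 138245 ≤ 139281, while n = 216 gives 139536 > 139281; so the answer is index 215.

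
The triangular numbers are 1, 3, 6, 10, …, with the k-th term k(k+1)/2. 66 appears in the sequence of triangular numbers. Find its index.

11

Set n(n+1)/2 = 66, giving n² + n − 132 = 0.
The discriminant is 1 + 8·66 = 529, and √529 = 23.
So n = (-1 + 23) / 2 = 22/2 = 11.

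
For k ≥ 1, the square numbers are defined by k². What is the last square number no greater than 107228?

106929

Solve n² ≤ 107228 for integer n.
n = 327 gives 106929 ≤ 107228, while n = 328 gives 107584 > 107228; so the answer is 106929.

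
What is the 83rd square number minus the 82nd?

165

n² − (n−1)² = 2n − 1, so 83² − 82² = 2·83 − 1 = 165.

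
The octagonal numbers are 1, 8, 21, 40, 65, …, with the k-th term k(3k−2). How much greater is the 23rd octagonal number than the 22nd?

133

Consecutive octagonal numbers differ by 6n − 5: here 6·23 − 5 = 133.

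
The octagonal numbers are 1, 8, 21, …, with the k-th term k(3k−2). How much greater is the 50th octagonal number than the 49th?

Consecutive octagonal numbers differ by 6n − 5: here 6·50 − 5 = 295.

295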